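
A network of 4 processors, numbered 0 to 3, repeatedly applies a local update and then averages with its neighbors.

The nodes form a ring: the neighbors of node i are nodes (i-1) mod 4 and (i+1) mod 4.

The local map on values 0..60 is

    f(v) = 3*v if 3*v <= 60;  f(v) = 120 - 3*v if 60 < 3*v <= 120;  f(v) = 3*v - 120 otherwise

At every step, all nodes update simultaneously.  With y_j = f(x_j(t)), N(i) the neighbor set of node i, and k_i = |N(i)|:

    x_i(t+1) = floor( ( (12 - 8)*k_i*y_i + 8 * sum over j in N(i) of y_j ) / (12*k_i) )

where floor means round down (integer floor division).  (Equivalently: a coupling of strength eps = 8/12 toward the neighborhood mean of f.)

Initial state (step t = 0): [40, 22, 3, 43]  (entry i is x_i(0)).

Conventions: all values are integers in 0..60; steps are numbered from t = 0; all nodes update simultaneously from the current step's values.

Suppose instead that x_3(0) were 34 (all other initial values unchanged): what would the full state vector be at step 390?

Answer: [50, 52, 53, 52]
Key observation: The state at step 6, [50, 52, 53, 52], reappears at step 14: the system is in a cycle of period 8 from step 6 on.  Therefore the state at step 390 equals the state at step 6 + ((390 - 6) mod 8) = 6, which is [50, 52, 53, 52].

Derivation:
t=0: [40, 22, 3, 34]
t=1: [24, 21, 27, 9]
t=2: [44, 48, 41, 38]
t=3: [14, 13, 11, 7]
t=4: [34, 38, 31, 32]
t=5: [16, 17, 19, 23]
t=6: [50, 52, 53, 52]
t=7: [34, 35, 37, 35]
t=8: [16, 14, 13, 14]
t=9: [44, 43, 41, 43]
t=10: [10, 8, 7, 8]
t=11: [26, 25, 23, 25]
t=12: [44, 46, 47, 46]
t=13: [16, 17, 19, 17]
t=14: [50, 52, 53, 52]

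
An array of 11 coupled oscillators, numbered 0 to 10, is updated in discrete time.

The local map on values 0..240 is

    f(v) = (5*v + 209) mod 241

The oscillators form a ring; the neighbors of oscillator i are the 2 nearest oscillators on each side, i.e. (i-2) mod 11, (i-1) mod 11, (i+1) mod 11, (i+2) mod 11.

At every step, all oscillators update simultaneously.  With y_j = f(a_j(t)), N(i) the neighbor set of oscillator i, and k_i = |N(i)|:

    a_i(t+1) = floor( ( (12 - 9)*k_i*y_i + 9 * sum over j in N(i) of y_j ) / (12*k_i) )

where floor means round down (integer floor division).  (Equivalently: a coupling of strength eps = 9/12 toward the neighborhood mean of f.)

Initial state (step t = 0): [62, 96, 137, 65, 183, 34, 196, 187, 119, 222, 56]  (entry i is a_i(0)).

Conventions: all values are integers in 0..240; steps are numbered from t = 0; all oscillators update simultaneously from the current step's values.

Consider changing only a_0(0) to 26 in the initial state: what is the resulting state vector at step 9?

Simulating step by step:
t=0: [26, 96, 137, 65, 183, 34, 196, 187, 119, 222, 56]
t=1: [118, 113, 139, 139, 149, 150, 161, 149, 118, 97, 95]
t=2: [140, 132, 146, 176, 179, 188, 157, 165, 149, 162, 128]
t=3: [148, 158, 165, 160, 139, 114, 124, 111, 110, 128, 147]
t=4: [141, 114, 108, 75, 97, 83, 85, 71, 101, 129, 134]
t=5: [116, 103, 111, 107, 132, 138, 163, 143, 155, 156, 153]
t=6: [30, 26, 54, 73, 92, 124, 116, 102, 60, 61, 23]
t=7: [114, 124, 152, 140, 140, 135, 120, 102, 85, 95, 72]
t=8: [89, 89, 101, 132, 128, 170, 159, 171, 152, 150, 118]
t=9: [177, 160, 173, 153, 127, 101, 71, 95, 86, 125, 128]

Answer: [177, 160, 173, 153, 127, 101, 71, 95, 86, 125, 128]
Key observation: This trace re-runs the system from the modified initial state.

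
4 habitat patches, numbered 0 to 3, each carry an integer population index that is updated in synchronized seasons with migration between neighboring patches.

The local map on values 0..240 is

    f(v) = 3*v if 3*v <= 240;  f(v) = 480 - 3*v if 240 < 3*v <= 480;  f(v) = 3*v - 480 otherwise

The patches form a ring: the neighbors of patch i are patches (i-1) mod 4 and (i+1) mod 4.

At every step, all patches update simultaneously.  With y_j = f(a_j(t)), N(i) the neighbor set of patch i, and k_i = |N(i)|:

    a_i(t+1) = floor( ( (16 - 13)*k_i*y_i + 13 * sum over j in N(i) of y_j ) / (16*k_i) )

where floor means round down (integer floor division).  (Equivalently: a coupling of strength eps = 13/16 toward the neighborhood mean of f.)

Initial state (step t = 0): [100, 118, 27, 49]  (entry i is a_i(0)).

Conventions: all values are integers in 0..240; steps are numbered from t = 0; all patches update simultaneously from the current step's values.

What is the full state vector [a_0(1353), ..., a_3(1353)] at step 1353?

Answer: [120, 120, 120, 120]
Key observation: The state at step 35, [120, 120, 120, 120], reappears at step 36: the system is in a cycle of period 1 from step 35 on.  Therefore the state at step 1353 equals the state at step 35 + ((1353 - 35) mod 1) = 35, which is [120, 120, 120, 120].

Derivation:
t=0: [100, 118, 27, 49]
t=1: [144, 129, 126, 133]
t=2: [79, 78, 89, 76]
t=3: [232, 226, 227, 225]
t=4: [200, 206, 197, 205]
t=5: [133, 119, 131, 119]
t=6: [115, 91, 116, 91]
t=7: [193, 147, 192, 147]
t=8: [50, 86, 49, 86]
t=9: [208, 162, 207, 162]
t=10: [31, 116, 31, 116]
t=11: [124, 100, 124, 100]
t=12: [166, 121, 166, 121]
t=13: [98, 36, 98, 36]
t=14: [122, 171, 122, 171]
t=15: [48, 98, 48, 98]
t=16: [178, 151, 178, 151]
t=17: [32, 48, 32, 48]
t=18: [135, 105, 135, 105]
t=19: [148, 91, 148, 91]
t=20: [174, 68, 174, 68]
t=21: [173, 72, 173, 72]
t=22: [182, 72, 182, 72]
t=23: [187, 94, 187, 94]
t=24: [176, 102, 176, 102]
t=25: [150, 71, 150, 71]
t=26: [178, 64, 178, 64]
t=27: [166, 79, 166, 79]
t=28: [195, 59, 195, 59]
t=29: [163, 118, 163, 118]
t=30: [104, 30, 104, 30]
t=31: [104, 153, 104, 153]
t=32: [48, 140, 48, 140]
t=33: [75, 128, 75, 128]
t=34: [120, 200, 120, 200]
t=35: [120, 120, 120, 120]
t=36: [120, 120, 120, 120]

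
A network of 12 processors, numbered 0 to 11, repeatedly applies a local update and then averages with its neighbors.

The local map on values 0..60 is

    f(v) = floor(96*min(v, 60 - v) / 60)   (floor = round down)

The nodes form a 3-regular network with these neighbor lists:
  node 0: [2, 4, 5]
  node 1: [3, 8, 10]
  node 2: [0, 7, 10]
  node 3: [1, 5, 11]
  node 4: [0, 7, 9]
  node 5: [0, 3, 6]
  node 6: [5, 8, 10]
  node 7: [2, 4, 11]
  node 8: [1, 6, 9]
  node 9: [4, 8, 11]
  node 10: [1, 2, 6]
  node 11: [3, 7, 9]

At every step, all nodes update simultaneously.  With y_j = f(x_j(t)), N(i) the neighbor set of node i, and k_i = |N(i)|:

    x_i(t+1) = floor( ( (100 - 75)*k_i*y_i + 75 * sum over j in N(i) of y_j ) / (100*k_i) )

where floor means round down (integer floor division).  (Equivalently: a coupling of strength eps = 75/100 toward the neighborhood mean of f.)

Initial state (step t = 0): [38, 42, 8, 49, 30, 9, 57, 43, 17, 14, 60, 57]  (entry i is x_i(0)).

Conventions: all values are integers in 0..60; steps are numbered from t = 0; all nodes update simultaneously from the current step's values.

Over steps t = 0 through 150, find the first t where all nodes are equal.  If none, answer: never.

Simulating step by step:
t=0: [38, 42, 8, 49, 30, 9, 57, 43, 17, 14, 60, 57]  (not all equal)
t=1: [27, 18, 18, 15, 33, 17, 11, 22, 20, 25, 11, 17]  (not all equal)
t=2: [35, 25, 30, 26, 40, 27, 23, 33, 29, 35, 22, 31]  (not all equal)
t=3: [40, 40, 41, 42, 38, 40, 40, 42, 40, 41, 39, 42]  (not all equal)
t=4: [32, 31, 30, 30, 31, 31, 32, 30, 31, 31, 31, 28]  (not all equal)
t=5: [46, 46, 46, 46, 46, 45, 45, 46, 45, 45, 46, 46]  (not all equal)
t=6: [22, 22, 22, 22, 22, 23, 23, 22, 23, 23, 22, 22]  (not all equal)
t=7: [35, 35, 35, 35, 35, 35, 35, 35, 35, 35, 35, 35]  (all equal)

Answer: 7
Key observation: Synchronization is absorbing here: once all nodes are equal they stay equal, and step 7 is the first all-equal step.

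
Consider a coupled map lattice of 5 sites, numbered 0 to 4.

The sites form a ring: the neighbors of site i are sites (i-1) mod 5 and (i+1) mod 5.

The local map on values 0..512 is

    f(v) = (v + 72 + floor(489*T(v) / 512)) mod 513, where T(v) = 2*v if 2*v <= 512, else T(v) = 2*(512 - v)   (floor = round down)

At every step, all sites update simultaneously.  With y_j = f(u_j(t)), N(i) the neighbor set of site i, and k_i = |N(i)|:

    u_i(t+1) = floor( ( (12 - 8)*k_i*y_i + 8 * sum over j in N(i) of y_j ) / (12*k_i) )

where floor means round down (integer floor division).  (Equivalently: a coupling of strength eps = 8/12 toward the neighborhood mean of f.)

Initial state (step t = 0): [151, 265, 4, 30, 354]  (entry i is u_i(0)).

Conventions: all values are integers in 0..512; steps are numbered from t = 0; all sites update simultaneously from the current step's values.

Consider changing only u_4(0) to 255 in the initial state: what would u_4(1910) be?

Simulating step by step:
t=0: [151, 265, 4, 30, 255]
t=1: [369, 296, 179, 181, 323]
t=2: [237, 182, 143, 135, 176]
t=3: [135, 274, 346, 341, 261]
t=4: [350, 324, 245, 249, 329]
t=5: [232, 243, 265, 263, 246]
t=6: [258, 265, 286, 288, 268]
t=7: [296, 291, 281, 281, 289]
t=8: [270, 273, 278, 278, 273]
t=9: [289, 287, 284, 284, 287]
t=10: [274, 275, 277, 277, 275]
t=11: [286, 285, 284, 284, 285]
t=12: [276, 277, 277, 277, 277]
t=13: [284, 284, 284, 284, 284]
t=14: [278, 278, 278, 278, 278]
t=15: [283, 283, 283, 283, 283]
t=16: [279, 279, 279, 279, 279]
t=17: [283, 283, 283, 283, 283]

Answer: u_4(1910) = 279
Key observation: The state at step 15, [283, 283, 283, 283, 283], reappears at step 17: the system is in a cycle of period 2 from step 15 on.  Therefore the state at step 1910 equals the state at step 15 + ((1910 - 15) mod 2) = 16, which is [279, 279, 279, 279, 279].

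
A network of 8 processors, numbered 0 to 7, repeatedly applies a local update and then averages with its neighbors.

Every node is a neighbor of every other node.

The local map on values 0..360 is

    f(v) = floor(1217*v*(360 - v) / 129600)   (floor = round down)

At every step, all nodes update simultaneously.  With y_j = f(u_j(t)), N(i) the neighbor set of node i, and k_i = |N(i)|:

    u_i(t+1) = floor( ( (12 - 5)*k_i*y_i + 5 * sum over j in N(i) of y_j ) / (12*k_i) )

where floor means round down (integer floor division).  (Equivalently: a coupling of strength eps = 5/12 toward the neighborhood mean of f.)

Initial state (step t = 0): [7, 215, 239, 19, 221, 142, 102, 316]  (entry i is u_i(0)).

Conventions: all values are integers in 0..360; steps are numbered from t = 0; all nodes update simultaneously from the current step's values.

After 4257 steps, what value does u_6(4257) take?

Answer: u_6(4257) = 164
Key observation: The state at step 10, [301, 301, 301, 301, 301, 301, 301, 301], reappears at step 14: the system is in a cycle of period 4 from step 10 on.  Therefore the state at step 4257 equals the state at step 10 + ((4257 - 10) mod 4) = 13, which is [164, 164, 164, 164, 164, 164, 164, 164].

Derivation:
t=0: [7, 215, 239, 19, 221, 142, 102, 316]
t=1: [107, 248, 237, 126, 246, 247, 224, 163]
t=2: [262, 265, 272, 274, 267, 266, 279, 287]
t=3: [233, 230, 224, 222, 229, 229, 218, 209]
t=4: [280, 282, 285, 285, 282, 282, 287, 290]
t=5: [206, 203, 200, 200, 203, 203, 198, 195]
t=6: [298, 299, 299, 299, 299, 299, 300, 300]
t=7: [171, 170, 170, 170, 170, 170, 169, 169]
t=8: [303, 303, 303, 303, 303, 303, 303, 303]
t=9: [162, 162, 162, 162, 162, 162, 162, 162]
t=10: [301, 301, 301, 301, 301, 301, 301, 301]
t=11: [166, 166, 166, 166, 166, 166, 166, 166]
t=12: [302, 302, 302, 302, 302, 302, 302, 302]
t=13: [164, 164, 164, 164, 164, 164, 164, 164]
t=14: [301, 301, 301, 301, 301, 301, 301, 301]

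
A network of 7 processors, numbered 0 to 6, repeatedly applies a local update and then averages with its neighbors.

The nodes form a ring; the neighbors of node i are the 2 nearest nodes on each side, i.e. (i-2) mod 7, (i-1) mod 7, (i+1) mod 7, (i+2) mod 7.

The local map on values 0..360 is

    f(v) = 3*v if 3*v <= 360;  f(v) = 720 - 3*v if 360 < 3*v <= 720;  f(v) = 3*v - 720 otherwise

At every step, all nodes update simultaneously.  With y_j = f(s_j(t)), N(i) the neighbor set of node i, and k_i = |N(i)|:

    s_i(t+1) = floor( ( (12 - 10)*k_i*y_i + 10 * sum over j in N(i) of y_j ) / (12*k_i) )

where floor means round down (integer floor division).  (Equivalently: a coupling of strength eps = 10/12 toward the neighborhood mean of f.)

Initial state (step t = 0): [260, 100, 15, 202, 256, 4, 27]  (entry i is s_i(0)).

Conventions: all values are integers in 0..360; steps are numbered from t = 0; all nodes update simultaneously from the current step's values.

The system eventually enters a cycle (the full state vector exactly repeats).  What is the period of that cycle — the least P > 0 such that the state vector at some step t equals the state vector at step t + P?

Answer: 12
Key observation: The state at step 48, [178, 180, 180, 180, 180, 178, 178], reappears at step 60 — and no state repeats earlier — so the cycle the system enters has period 12.

Derivation:
t=0: [260, 100, 15, 202, 256, 4, 27]
t=1: [101, 112, 116, 103, 60, 65, 101]
t=2: [296, 319, 293, 272, 270, 260, 261]
t=3: [136, 140, 149, 129, 93, 96, 126]
t=4: [302, 312, 300, 293, 304, 311, 302]
t=5: [196, 184, 186, 193, 185, 186, 199]
t=6: [150, 144, 153, 160, 150, 143, 151]
t=7: [275, 264, 266, 271, 265, 266, 277]
t=8: [88, 92, 84, 78, 87, 93, 87]
t=9: [266, 256, 257, 261, 257, 259, 268]
t=10: [63, 65, 58, 53, 61, 67, 62]
t=11: [189, 180, 180, 183, 180, 182, 191]
t=12: [167, 165, 172, 177, 170, 164, 167]
t=13: [219, 210, 209, 212, 210, 212, 220]
t=14: [78, 77, 83, 88, 81, 75, 78]
t=15: [234, 242, 244, 241, 243, 240, 233]
t=16: [11, 12, 9, 6, 9, 10, 10]
t=17: [31, 28, 28, 28, 26, 27, 31]
t=18: [86, 87, 84, 82, 84, 86, 85]
t=19: [256, 254, 253, 254, 252, 253, 256]
t=20: [43, 43, 41, 39, 41, 42, 42]
t=21: [126, 124, 124, 123, 123, 124, 126]
t=22: [345, 346, 348, 349, 347, 346, 346]
t=23: [318, 320, 320, 321, 321, 319, 318]
t=24: [237, 238, 240, 240, 239, 238, 237]
t=25: [5, 4, 3, 3, 3, 5, 6]
t=26: [13, 12, 10, 10, 12, 13, 13]
t=27: [36, 34, 34, 34, 34, 36, 37]
t=28: [106, 105, 103, 103, 105, 106, 106]
t=29: [315, 313, 313, 313, 313, 315, 316]
t=30: [223, 222, 220, 220, 222, 223, 223]
t=31: [53, 55, 55, 55, 55, 53, 52]
t=32: [160, 161, 163, 163, 161, 160, 161]
t=33: [236, 235, 235, 235, 235, 236, 238]
t=34: [12, 12, 14, 14, 12, 12, 12]
t=35: [37, 38, 38, 38, 38, 37, 36]
t=36: [111, 112, 113, 113, 112, 111, 111]
t=37: [334, 336, 336, 336, 336, 334, 334]
t=38: [284, 285, 286, 286, 285, 284, 284]
t=39: [133, 135, 135, 135, 135, 133, 133]
t=40: [318, 317, 316, 316, 317, 318, 318]
t=41: [232, 231, 230, 230, 231, 232, 232]
t=42: [25, 27, 27, 27, 27, 25, 25]
t=43: [77, 78, 79, 79, 78, 77, 77]
t=44: [232, 234, 234, 234, 234, 232, 232]
t=45: [21, 20, 19, 19, 20, 21, 21]
t=46: [61, 60, 59, 59, 60, 61, 61]
t=47: [181, 180, 179, 179, 180, 181, 181]
t=48: [178, 180, 180, 180, 180, 178, 178]
t=49: [183, 182, 181, 181, 182, 183, 183]
t=50: [172, 174, 174, 174, 174, 172, 172]
t=51: [201, 200, 199, 199, 200, 201, 201]
t=52: [118, 120, 120, 120, 120, 118, 118]
t=53: [356, 357, 358, 358, 357, 356, 356]
t=54: [349, 351, 351, 351, 351, 349, 349]
t=55: [329, 330, 331, 331, 330, 329, 329]
t=56: [268, 270, 270, 270, 270, 268, 268]
t=57: [86, 87, 88, 88, 87, 86, 86]
t=58: [259, 261, 261, 261, 261, 259, 259]
t=59: [59, 60, 61, 61, 60, 59, 59]
t=60: [178, 180, 180, 180, 180, 178, 178]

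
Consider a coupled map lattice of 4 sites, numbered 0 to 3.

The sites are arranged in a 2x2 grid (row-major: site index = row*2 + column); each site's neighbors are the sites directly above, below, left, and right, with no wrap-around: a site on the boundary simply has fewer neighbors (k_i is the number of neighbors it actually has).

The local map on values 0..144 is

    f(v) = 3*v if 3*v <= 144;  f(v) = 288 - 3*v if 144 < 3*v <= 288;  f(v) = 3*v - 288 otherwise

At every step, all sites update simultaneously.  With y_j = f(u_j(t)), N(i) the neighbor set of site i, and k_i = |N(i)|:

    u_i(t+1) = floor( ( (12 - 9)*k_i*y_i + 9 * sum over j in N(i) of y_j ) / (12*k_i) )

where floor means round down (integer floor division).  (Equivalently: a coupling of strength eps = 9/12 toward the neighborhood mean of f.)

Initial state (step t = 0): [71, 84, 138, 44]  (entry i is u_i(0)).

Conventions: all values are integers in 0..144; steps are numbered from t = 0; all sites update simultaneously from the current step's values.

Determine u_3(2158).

Simulating step by step:
t=0: [71, 84, 138, 44]
t=1: [79, 86, 109, 93]
t=2: [38, 30, 32, 28]
t=3: [98, 96, 98, 90]
t=4: [3, 9, 10, 6]
t=5: [23, 16, 17, 25]
t=6: [54, 66, 66, 55]
t=7: [99, 115, 115, 98]
t=8: [45, 19, 19, 44]
t=9: [76, 114, 114, 75]
t=10: [55, 59, 59, 56]
t=11: [114, 118, 118, 113]
t=12: [63, 55, 55, 62]
t=13: [117, 106, 106, 117]
t=14: [38, 54, 54, 38]
t=15: [123, 117, 117, 123]
t=16: [67, 76, 76, 67]
t=17: [66, 80, 80, 66]
t=18: [58, 79, 79, 58]
t=19: [66, 98, 98, 66]
t=20: [27, 69, 69, 27]
t=21: [81, 81, 81, 81]
t=22: [45, 45, 45, 45]
t=23: [135, 135, 135, 135]
t=24: [117, 117, 117, 117]
t=25: [63, 63, 63, 63]
t=26: [99, 99, 99, 99]
t=27: [9, 9, 9, 9]
t=28: [27, 27, 27, 27]
t=29: [81, 81, 81, 81]

Answer: u_3(2158) = 45
Key observation: The state at step 21, [81, 81, 81, 81], reappears at step 29: the system is in a cycle of period 8 from step 21 on.  Therefore the state at step 2158 equals the state at step 21 + ((2158 - 21) mod 8) = 22, which is [45, 45, 45, 45].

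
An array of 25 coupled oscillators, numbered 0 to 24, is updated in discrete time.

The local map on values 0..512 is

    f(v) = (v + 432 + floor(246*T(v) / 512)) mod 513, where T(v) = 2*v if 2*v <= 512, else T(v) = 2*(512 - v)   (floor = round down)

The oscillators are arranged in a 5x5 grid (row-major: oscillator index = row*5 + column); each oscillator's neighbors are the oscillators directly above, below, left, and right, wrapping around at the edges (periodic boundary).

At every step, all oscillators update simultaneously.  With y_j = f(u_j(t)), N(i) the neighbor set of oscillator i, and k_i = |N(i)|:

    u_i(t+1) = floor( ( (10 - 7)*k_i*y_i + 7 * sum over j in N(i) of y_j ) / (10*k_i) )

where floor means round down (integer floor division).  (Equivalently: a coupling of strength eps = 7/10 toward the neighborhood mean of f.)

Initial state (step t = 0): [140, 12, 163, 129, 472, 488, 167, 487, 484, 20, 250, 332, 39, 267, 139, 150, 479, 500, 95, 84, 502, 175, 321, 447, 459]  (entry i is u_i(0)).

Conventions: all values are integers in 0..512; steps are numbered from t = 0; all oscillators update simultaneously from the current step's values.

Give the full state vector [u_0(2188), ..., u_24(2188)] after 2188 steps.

Answer: [427, 427, 427, 427, 427, 427, 427, 427, 427, 427, 427, 427, 427, 427, 427, 427, 427, 427, 427, 427, 427, 427, 427, 427, 427]
Key observation: The state at step 4, [427, 427, 427, 427, 427, 427, 427, 427, 427, 427, 427, 427, 427, 427, 427, 427, 427, 427, 427, 427, 427, 427, 427, 427, 427], reappears at step 5: the system is in a cycle of period 1 from step 4 on.  Therefore the state at step 2188 equals the state at step 4 + ((2188 - 4) mod 1) = 4, which is [427, 427, 427, 427, 427, 427, 427, 427, 427, 427, 427, 427, 427, 427, 427, 427, 427, 427, 427, 427, 427, 427, 427, 427, 427].

Derivation:
t=0: [140, 12, 163, 129, 472, 488, 167, 487, 484, 20, 250, 332, 39, 267, 139, 150, 479, 500, 95, 84, 502, 175, 321, 447, 459]
t=1: [363, 300, 330, 318, 349, 359, 377, 377, 389, 400, 342, 405, 450, 342, 299, 300, 361, 385, 269, 188, 320, 382, 364, 325, 368]
t=2: [423, 423, 423, 423, 424, 425, 424, 425, 424, 424, 423, 425, 426, 424, 399, 399, 424, 425, 399, 381, 423, 424, 424, 423, 399]
t=3: [427, 427, 427, 427, 426, 427, 427, 427, 427, 426, 426, 427, 427, 426, 426, 426, 426, 426, 426, 425, 426, 427, 427, 426, 426]
t=4: [427, 427, 427, 427, 427, 427, 427, 427, 427, 427, 427, 427, 427, 427, 427, 427, 427, 427, 427, 427, 427, 427, 427, 427, 427]
t=5: [427, 427, 427, 427, 427, 427, 427, 427, 427, 427, 427, 427, 427, 427, 427, 427, 427, 427, 427, 427, 427, 427, 427, 427, 427]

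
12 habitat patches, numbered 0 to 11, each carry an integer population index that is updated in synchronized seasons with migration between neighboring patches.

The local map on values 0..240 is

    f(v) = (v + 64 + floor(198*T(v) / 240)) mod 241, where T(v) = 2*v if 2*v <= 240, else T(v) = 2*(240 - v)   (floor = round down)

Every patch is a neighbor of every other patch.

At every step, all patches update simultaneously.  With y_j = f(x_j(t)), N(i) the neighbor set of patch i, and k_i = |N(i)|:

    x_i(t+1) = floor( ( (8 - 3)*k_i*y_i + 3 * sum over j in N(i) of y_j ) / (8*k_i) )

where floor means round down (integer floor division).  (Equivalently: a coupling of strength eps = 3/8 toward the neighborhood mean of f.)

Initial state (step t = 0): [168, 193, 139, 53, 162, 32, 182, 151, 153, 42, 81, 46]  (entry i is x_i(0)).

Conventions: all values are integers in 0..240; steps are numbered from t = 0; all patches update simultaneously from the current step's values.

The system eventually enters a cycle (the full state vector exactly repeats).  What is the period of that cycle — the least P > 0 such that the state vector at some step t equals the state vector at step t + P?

Simulating step by step:
t=0: [168, 193, 139, 53, 162, 32, 182, 151, 153, 42, 81, 46]
t=1: [116, 107, 127, 172, 118, 139, 111, 123, 122, 155, 74, 161]
t=2: [124, 109, 127, 110, 127, 122, 116, 129, 129, 117, 58, 114]
t=3: [137, 121, 136, 123, 136, 138, 133, 135, 135, 134, 184, 130]
t=4: [129, 135, 129, 135, 129, 129, 131, 130, 130, 130, 111, 132]
t=5: [133, 131, 133, 131, 133, 133, 132, 133, 133, 133, 123, 132]
t=6: [132, 132, 132, 132, 132, 132, 132, 132, 132, 132, 136, 132]
t=7: [132, 132, 132, 132, 132, 132, 132, 132, 132, 132, 131, 132]
t=8: [133, 133, 133, 133, 133, 133, 133, 133, 133, 133, 133, 133]
t=9: [132, 132, 132, 132, 132, 132, 132, 132, 132, 132, 132, 132]
t=10: [133, 133, 133, 133, 133, 133, 133, 133, 133, 133, 133, 133]

Answer: 2
Key observation: The state at step 8, [133, 133, 133, 133, 133, 133, 133, 133, 133, 133, 133, 133], reappears at step 10 — and no state repeats earlier — so the cycle the system enters has period 2.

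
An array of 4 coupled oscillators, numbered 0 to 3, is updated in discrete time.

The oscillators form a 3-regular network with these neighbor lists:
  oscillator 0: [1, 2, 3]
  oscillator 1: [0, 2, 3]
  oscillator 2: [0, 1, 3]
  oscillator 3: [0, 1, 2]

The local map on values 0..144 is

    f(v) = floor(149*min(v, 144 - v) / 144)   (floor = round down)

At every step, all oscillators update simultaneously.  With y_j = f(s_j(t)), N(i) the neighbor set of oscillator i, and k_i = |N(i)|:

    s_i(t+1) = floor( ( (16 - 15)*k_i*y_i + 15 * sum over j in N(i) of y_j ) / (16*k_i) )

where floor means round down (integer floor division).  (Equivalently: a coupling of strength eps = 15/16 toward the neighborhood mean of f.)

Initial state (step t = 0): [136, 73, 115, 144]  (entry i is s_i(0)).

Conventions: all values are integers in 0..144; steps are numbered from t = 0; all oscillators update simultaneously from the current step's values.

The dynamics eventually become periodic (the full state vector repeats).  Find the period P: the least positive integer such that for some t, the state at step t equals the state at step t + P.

Simulating step by step:
t=0: [136, 73, 115, 144]
t=1: [32, 16, 27, 34]
t=2: [26, 30, 27, 25]
t=3: [27, 26, 27, 27]
t=4: [26, 26, 26, 26]
t=5: [26, 26, 26, 26]

Answer: 1
Key observation: The state at step 4, [26, 26, 26, 26], reappears at step 5 — and no state repeats earlier — so the cycle the system enters has period 1.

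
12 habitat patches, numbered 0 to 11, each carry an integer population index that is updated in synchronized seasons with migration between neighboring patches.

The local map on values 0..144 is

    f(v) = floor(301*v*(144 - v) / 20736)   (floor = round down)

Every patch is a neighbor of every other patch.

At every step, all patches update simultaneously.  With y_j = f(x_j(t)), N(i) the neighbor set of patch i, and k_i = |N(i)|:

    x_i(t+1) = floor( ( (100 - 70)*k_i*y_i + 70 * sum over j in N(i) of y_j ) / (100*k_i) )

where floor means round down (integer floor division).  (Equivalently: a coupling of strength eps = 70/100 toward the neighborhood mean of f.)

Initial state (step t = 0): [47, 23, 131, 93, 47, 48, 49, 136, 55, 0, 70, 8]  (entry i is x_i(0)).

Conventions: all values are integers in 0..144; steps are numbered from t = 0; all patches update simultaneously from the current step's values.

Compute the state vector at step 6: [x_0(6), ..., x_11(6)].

Answer: [75, 75, 75, 75, 75, 75, 75, 75, 75, 75, 75, 75]

Derivation:
t=0: [47, 23, 131, 93, 47, 48, 49, 136, 55, 0, 70, 8]
t=1: [52, 45, 42, 52, 52, 52, 52, 40, 53, 36, 54, 40]
t=2: [66, 65, 64, 66, 66, 66, 66, 64, 66, 63, 66, 64]
t=3: [74, 74, 74, 74, 74, 74, 74, 74, 74, 74, 74, 74]
t=4: [75, 75, 75, 75, 75, 75, 75, 75, 75, 75, 75, 75]
t=5: [75, 75, 75, 75, 75, 75, 75, 75, 75, 75, 75, 75]
t=6: [75, 75, 75, 75, 75, 75, 75, 75, 75, 75, 75, 75]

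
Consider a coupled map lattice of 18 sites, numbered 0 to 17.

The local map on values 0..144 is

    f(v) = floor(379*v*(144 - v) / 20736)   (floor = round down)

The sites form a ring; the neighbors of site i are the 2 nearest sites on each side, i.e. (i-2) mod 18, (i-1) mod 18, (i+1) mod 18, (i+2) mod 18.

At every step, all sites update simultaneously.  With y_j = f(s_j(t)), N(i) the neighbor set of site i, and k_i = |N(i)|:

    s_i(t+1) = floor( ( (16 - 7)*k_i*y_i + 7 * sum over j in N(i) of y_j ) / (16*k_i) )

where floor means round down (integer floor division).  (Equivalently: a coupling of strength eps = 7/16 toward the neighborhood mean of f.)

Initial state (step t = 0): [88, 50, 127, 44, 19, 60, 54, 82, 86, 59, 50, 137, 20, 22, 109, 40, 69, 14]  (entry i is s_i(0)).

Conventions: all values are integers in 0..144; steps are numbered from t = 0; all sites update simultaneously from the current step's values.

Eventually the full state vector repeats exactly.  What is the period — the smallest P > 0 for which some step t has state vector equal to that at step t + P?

Answer: 2
Key observation: The state at step 5, [88, 88, 88, 88, 88, 88, 88, 88, 89, 89, 89, 89, 89, 89, 89, 88, 88, 88], reappears at step 7 — and no state repeats earlier — so the cycle the system enters has period 2.

Derivation:
t=0: [88, 50, 127, 44, 19, 60, 54, 82, 86, 59, 50, 137, 20, 22, 109, 40, 69, 14]
t=1: [78, 74, 54, 73, 56, 84, 84, 91, 90, 82, 74, 39, 49, 50, 67, 69, 82, 56]
t=2: [92, 92, 90, 92, 90, 91, 90, 89, 89, 89, 89, 80, 85, 85, 91, 92, 92, 91]
t=3: [87, 87, 87, 87, 87, 88, 88, 88, 88, 89, 89, 91, 90, 90, 88, 87, 87, 87]
t=4: [90, 90, 90, 90, 90, 90, 90, 89, 89, 89, 88, 88, 88, 88, 89, 89, 90, 90]
t=5: [88, 88, 88, 88, 88, 88, 88, 88, 89, 89, 89, 89, 89, 89, 89, 88, 88, 88]
t=6: [90, 90, 90, 90, 90, 90, 89, 89, 89, 89, 89, 89, 89, 89, 89, 89, 89, 90]
t=7: [88, 88, 88, 88, 88, 88, 88, 88, 89, 89, 89, 89, 89, 89, 89, 88, 88, 88]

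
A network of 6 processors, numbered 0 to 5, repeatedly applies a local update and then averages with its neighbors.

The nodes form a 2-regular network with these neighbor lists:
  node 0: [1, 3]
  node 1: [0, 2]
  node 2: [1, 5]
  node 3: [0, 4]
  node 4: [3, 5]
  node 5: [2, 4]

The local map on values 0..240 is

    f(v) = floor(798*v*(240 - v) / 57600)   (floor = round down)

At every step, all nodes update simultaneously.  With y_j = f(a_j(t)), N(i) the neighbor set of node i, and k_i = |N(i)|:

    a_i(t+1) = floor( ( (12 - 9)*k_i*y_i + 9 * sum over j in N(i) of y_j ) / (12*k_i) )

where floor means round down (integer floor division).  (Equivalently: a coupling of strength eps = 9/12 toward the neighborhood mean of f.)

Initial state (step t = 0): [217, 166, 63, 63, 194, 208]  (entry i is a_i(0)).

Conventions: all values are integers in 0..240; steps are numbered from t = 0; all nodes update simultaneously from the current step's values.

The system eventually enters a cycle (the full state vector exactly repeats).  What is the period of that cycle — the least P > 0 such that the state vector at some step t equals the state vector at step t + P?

Simulating step by step:
t=0: [217, 166, 63, 63, 194, 208]
t=1: [138, 126, 136, 110, 123, 126]
t=2: [197, 196, 198, 197, 198, 197]
t=3: [117, 116, 117, 116, 116, 115]
t=4: [199, 199, 199, 199, 199, 199]
t=5: [113, 113, 113, 113, 113, 113]
t=6: [198, 198, 198, 198, 198, 198]
t=7: [115, 115, 115, 115, 115, 115]
t=8: [199, 199, 199, 199, 199, 199]

Answer: 4
Key observation: The state at step 4, [199, 199, 199, 199, 199, 199], reappears at step 8 — and no state repeats earlier — so the cycle the system enters has period 4.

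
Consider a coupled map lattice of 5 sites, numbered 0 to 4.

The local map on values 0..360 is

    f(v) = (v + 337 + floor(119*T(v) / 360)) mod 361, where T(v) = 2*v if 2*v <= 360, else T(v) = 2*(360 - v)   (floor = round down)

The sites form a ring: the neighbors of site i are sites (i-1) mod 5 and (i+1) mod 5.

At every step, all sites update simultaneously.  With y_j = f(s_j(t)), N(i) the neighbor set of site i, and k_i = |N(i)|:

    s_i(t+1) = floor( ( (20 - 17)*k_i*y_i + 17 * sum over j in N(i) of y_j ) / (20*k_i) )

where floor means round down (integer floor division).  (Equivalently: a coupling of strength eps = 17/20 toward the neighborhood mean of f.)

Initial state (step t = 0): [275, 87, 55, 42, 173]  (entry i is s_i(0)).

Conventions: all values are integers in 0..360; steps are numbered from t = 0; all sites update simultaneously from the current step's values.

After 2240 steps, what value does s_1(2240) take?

Simulating step by step:
t=0: [275, 87, 55, 42, 173]
t=1: [208, 176, 80, 147, 189]
t=2: [274, 206, 223, 197, 255]
t=3: [293, 295, 282, 292, 294]
t=4: [313, 311, 311, 311, 312]
t=5: [319, 319, 319, 319, 319]
t=6: [322, 322, 322, 322, 322]
t=7: [323, 323, 323, 323, 323]
t=8: [323, 323, 323, 323, 323]

Answer: s_1(2240) = 323
Key observation: The state at step 7, [323, 323, 323, 323, 323], reappears at step 8: the system is in a cycle of period 1 from step 7 on.  Therefore the state at step 2240 equals the state at step 7 + ((2240 - 7) mod 1) = 7, which is [323, 323, 323, 323, 323].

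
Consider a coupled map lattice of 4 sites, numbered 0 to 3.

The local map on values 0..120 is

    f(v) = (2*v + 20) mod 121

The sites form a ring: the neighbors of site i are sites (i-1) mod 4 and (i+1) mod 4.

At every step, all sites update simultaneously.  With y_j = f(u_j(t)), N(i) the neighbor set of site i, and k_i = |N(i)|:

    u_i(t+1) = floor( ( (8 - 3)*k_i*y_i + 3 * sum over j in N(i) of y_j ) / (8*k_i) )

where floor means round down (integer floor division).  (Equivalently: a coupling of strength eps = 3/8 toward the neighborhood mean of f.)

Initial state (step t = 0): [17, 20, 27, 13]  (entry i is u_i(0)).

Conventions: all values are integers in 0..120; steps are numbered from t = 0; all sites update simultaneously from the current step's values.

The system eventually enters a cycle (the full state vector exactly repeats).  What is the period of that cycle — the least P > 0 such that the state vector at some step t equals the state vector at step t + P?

Answer: 4
Key observation: The state at step 97, [110, 93, 93, 110], reappears at step 101 — and no state repeats earlier — so the cycle the system enters has period 4.

Derivation:
t=0: [17, 20, 27, 13]
t=1: [53, 61, 66, 52]
t=2: [7, 19, 23, 8]
t=3: [38, 55, 58, 41]
t=4: [80, 26, 30, 84]
t=5: [62, 71, 76, 67]
t=6: [28, 39, 45, 34]
t=7: [82, 96, 103, 89]
t=8: [70, 88, 97, 79]
t=9: [49, 71, 82, 60]
t=10: [85, 59, 50, 45]
t=11: [66, 46, 98, 104]
t=12: [60, 93, 100, 90]
t=13: [42, 75, 92, 71]
t=14: [81, 65, 68, 60]
t=15: [47, 36, 30, 29]
t=16: [103, 93, 81, 85]
t=17: [94, 84, 67, 74]
t=18: [75, 64, 42, 51]
t=19: [35, 45, 70, 29]
t=20: [91, 92, 59, 72]
t=21: [74, 70, 34, 45]
t=22: [57, 49, 82, 94]
t=23: [46, 88, 77, 68]
t=24: [90, 77, 53, 52]
t=25: [59, 48, 13, 17]
t=26: [42, 84, 60, 45]
t=27: [98, 64, 45, 91]
t=28: [79, 55, 89, 89]
t=29: [51, 30, 64, 73]
t=30: [24, 55, 40, 33]
t=31: [60, 37, 80, 85]
t=32: [42, 73, 67, 57]
t=33: [75, 53, 31, 33]
t=34: [47, 27, 68, 78]
t=35: [95, 74, 46, 62]
t=36: [68, 67, 83, 52]
t=37: [28, 39, 47, 20]
t=38: [77, 96, 100, 73]
t=39: [58, 85, 87, 56]
t=40: [24, 59, 60, 23]
t=41: [58, 26, 27, 57]
t=42: [25, 61, 62, 24]
t=43: [60, 30, 31, 59]
t=44: [30, 68, 69, 29]
t=45: [71, 43, 44, 70]
t=46: [52, 94, 94, 52]
t=47: [18, 71, 71, 18]
t=48: [53, 43, 43, 53]
t=49: [23, 87, 87, 23]
t=50: [67, 71, 71, 67]
t=51: [34, 39, 39, 34]
t=52: [89, 96, 96, 89]
t=53: [79, 88, 88, 79]
t=54: [60, 71, 71, 60]
t=55: [23, 36, 36, 23]
t=56: [70, 87, 87, 70]
t=57: [45, 66, 66, 45]
t=58: [95, 45, 45, 95]
t=59: [92, 106, 106, 92]
t=60: [88, 105, 105, 88]
t=61: [81, 102, 102, 81]
t=62: [68, 95, 95, 68]
t=63: [45, 78, 78, 45]
t=64: [99, 65, 65, 99]
t=65: [84, 41, 41, 84]
t=66: [73, 95, 95, 73]
t=67: [53, 80, 80, 53]
t=68: [15, 48, 48, 15]
t=69: [62, 103, 103, 62]
t=70: [38, 89, 89, 38]
t=71: [92, 80, 80, 92]
t=72: [78, 63, 63, 78]
t=73: [49, 30, 30, 49]
t=74: [110, 87, 87, 110]
t=75: [110, 81, 81, 110]
t=76: [108, 71, 71, 108]
t=77: [101, 54, 54, 101]
t=78: [83, 24, 24, 83]
t=79: [65, 67, 67, 65]
t=80: [29, 32, 32, 29]
t=81: [79, 82, 82, 79]
t=82: [58, 61, 61, 58]
t=83: [16, 19, 19, 16]
t=84: [53, 56, 56, 53]
t=85: [6, 9, 9, 6]
t=86: [33, 36, 36, 33]
t=87: [87, 90, 90, 87]
t=88: [74, 77, 77, 74]
t=89: [48, 51, 51, 48]
t=90: [94, 22, 22, 94]
t=91: [82, 68, 68, 82]
t=92: [57, 40, 40, 57]
t=93: [29, 83, 83, 29]
t=94: [75, 67, 67, 75]
t=95: [46, 36, 36, 46]
t=96: [108, 95, 95, 108]
t=97: [110, 93, 93, 110]
t=98: [112, 91, 91, 112]
t=99: [16, 66, 66, 16]
t=100: [48, 34, 34, 48]
t=101: [110, 93, 93, 110]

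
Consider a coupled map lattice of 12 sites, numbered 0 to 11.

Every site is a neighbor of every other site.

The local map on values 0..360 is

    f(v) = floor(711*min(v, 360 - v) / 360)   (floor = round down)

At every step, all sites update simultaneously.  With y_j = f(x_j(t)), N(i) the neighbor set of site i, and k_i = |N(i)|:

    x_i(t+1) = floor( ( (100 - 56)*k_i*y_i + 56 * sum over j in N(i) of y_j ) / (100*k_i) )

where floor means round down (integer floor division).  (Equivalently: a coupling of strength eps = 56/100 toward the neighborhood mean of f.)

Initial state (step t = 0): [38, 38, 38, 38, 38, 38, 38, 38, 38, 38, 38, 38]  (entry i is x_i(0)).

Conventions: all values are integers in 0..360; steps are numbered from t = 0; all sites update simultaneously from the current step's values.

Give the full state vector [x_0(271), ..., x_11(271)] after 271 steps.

Simulating step by step:
t=0: [38, 38, 38, 38, 38, 38, 38, 38, 38, 38, 38, 38]
t=1: [75, 75, 75, 75, 75, 75, 75, 75, 75, 75, 75, 75]
t=2: [148, 148, 148, 148, 148, 148, 148, 148, 148, 148, 148, 148]
t=3: [292, 292, 292, 292, 292, 292, 292, 292, 292, 292, 292, 292]
t=4: [134, 134, 134, 134, 134, 134, 134, 134, 134, 134, 134, 134]
t=5: [264, 264, 264, 264, 264, 264, 264, 264, 264, 264, 264, 264]
t=6: [189, 189, 189, 189, 189, 189, 189, 189, 189, 189, 189, 189]
t=7: [337, 337, 337, 337, 337, 337, 337, 337, 337, 337, 337, 337]
t=8: [45, 45, 45, 45, 45, 45, 45, 45, 45, 45, 45, 45]
t=9: [88, 88, 88, 88, 88, 88, 88, 88, 88, 88, 88, 88]
t=10: [173, 173, 173, 173, 173, 173, 173, 173, 173, 173, 173, 173]
t=11: [341, 341, 341, 341, 341, 341, 341, 341, 341, 341, 341, 341]
t=12: [37, 37, 37, 37, 37, 37, 37, 37, 37, 37, 37, 37]
t=13: [73, 73, 73, 73, 73, 73, 73, 73, 73, 73, 73, 73]
t=14: [144, 144, 144, 144, 144, 144, 144, 144, 144, 144, 144, 144]
t=15: [284, 284, 284, 284, 284, 284, 284, 284, 284, 284, 284, 284]
t=16: [150, 150, 150, 150, 150, 150, 150, 150, 150, 150, 150, 150]
t=17: [296, 296, 296, 296, 296, 296, 296, 296, 296, 296, 296, 296]
t=18: [126, 126, 126, 126, 126, 126, 126, 126, 126, 126, 126, 126]
t=19: [248, 248, 248, 248, 248, 248, 248, 248, 248, 248, 248, 248]
t=20: [221, 221, 221, 221, 221, 221, 221, 221, 221, 221, 221, 221]
t=21: [274, 274, 274, 274, 274, 274, 274, 274, 274, 274, 274, 274]
t=22: [169, 169, 169, 169, 169, 169, 169, 169, 169, 169, 169, 169]
t=23: [333, 333, 333, 333, 333, 333, 333, 333, 333, 333, 333, 333]
t=24: [53, 53, 53, 53, 53, 53, 53, 53, 53, 53, 53, 53]
t=25: [104, 104, 104, 104, 104, 104, 104, 104, 104, 104, 104, 104]
t=26: [205, 205, 205, 205, 205, 205, 205, 205, 205, 205, 205, 205]
t=27: [306, 306, 306, 306, 306, 306, 306, 306, 306, 306, 306, 306]
t=28: [106, 106, 106, 106, 106, 106, 106, 106, 106, 106, 106, 106]
t=29: [209, 209, 209, 209, 209, 209, 209, 209, 209, 209, 209, 209]
t=30: [298, 298, 298, 298, 298, 298, 298, 298, 298, 298, 298, 298]
t=31: [122, 122, 122, 122, 122, 122, 122, 122, 122, 122, 122, 122]
t=32: [240, 240, 240, 240, 240, 240, 240, 240, 240, 240, 240, 240]
t=33: [237, 237, 237, 237, 237, 237, 237, 237, 237, 237, 237, 237]
t=34: [242, 242, 242, 242, 242, 242, 242, 242, 242, 242, 242, 242]
t=35: [233, 233, 233, 233, 233, 233, 233, 233, 233, 233, 233, 233]
t=36: [250, 250, 250, 250, 250, 250, 250, 250, 250, 250, 250, 250]
t=37: [217, 217, 217, 217, 217, 217, 217, 217, 217, 217, 217, 217]
t=38: [282, 282, 282, 282, 282, 282, 282, 282, 282, 282, 282, 282]
t=39: [154, 154, 154, 154, 154, 154, 154, 154, 154, 154, 154, 154]
t=40: [304, 304, 304, 304, 304, 304, 304, 304, 304, 304, 304, 304]
t=41: [110, 110, 110, 110, 110, 110, 110, 110, 110, 110, 110, 110]
t=42: [217, 217, 217, 217, 217, 217, 217, 217, 217, 217, 217, 217]

Answer: [110, 110, 110, 110, 110, 110, 110, 110, 110, 110, 110, 110]
Key observation: The state at step 37, [217, 217, 217, 217, 217, 217, 217, 217, 217, 217, 217, 217], reappears at step 42: the system is in a cycle of period 5 from step 37 on.  Therefore the state at step 271 equals the state at step 37 + ((271 - 37) mod 5) = 41, which is [110, 110, 110, 110, 110, 110, 110, 110, 110, 110, 110, 110].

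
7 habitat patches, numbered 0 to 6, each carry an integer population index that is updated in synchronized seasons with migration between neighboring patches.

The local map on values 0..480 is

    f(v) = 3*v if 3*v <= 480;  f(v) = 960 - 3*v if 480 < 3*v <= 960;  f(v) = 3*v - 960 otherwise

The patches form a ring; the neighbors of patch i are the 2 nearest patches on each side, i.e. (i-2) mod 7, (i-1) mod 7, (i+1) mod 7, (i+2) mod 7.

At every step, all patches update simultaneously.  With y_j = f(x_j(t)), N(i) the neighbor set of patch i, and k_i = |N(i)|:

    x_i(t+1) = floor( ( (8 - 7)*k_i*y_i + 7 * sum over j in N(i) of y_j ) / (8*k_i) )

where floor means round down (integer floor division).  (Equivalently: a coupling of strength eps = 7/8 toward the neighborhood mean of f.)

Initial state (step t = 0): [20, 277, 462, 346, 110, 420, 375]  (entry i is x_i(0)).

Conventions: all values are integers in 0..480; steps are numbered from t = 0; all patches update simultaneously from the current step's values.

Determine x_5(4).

Answer: x_5(4) = 262

Derivation:
t=0: [20, 277, 462, 346, 110, 420, 375]
t=1: [230, 175, 183, 268, 253, 175, 199]
t=2: [393, 316, 283, 343, 323, 270, 338]
t=3: [98, 100, 81, 70, 85, 95, 92]
t=4: [278, 261, 262, 263, 253, 262, 282]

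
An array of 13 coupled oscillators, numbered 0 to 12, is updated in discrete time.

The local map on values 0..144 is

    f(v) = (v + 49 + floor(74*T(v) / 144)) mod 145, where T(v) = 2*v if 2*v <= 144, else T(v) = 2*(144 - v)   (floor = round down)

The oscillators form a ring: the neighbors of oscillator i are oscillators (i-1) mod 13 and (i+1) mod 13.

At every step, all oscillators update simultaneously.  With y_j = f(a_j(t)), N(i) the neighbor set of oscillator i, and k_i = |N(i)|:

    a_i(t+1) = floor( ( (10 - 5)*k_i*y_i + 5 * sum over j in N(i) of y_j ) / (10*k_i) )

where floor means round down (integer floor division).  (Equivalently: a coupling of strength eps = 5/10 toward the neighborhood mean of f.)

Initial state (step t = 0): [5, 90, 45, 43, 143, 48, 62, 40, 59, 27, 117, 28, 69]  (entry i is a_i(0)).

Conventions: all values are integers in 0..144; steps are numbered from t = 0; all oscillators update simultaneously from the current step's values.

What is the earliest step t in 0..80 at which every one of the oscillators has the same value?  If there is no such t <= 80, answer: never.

Simulating step by step:
t=0: [5, 90, 45, 43, 143, 48, 62, 40, 59, 27, 117, 28, 69]  (not all equal)
t=1: [52, 74, 116, 115, 58, 19, 47, 78, 69, 69, 76, 75, 62]  (not all equal)
t=2: [24, 38, 48, 41, 44, 84, 106, 71, 44, 44, 47, 44, 29]  (not all equal)
t=3: [106, 87, 65, 100, 114, 71, 48, 70, 115, 139, 141, 131, 112]  (not all equal)
t=4: [48, 45, 42, 45, 48, 35, 23, 34, 47, 48, 48, 48, 48]  (not all equal)
t=5: [35, 103, 137, 103, 65, 83, 106, 118, 101, 36, 1, 1, 1]  (not all equal)
t=6: [84, 66, 48, 45, 42, 45, 48, 48, 67, 86, 68, 51, 68]  (not all equal)
t=7: [44, 31, 44, 103, 137, 103, 35, 10, 32, 44, 34, 24, 34]  (not all equal)
t=8: [126, 124, 109, 71, 48, 66, 89, 92, 108, 126, 117, 107, 117]  (not all equal)
t=9: [48, 48, 47, 35, 21, 31, 46, 49, 48, 48, 48, 48, 48]  (not all equal)
t=10: [1, 36, 102, 118, 103, 113, 99, 37, 1, 1, 1, 1, 1]  (not all equal)
t=11: [68, 86, 67, 48, 48, 48, 67, 87, 69, 51, 51, 51, 51]  (not all equal)
t=12: [34, 44, 32, 10, 1, 10, 32, 45, 35, 16, 7, 7, 15]  (not all equal)
t=13: [112, 126, 108, 75, 60, 75, 108, 128, 114, 86, 67, 67, 84]  (not all equal)
t=14: [48, 48, 48, 43, 37, 43, 48, 48, 48, 46, 41, 41, 46]  (not all equal)
t=15: [36, 1, 34, 99, 130, 99, 34, 1, 36, 104, 134, 134, 104]  (not all equal)
t=16: [86, 85, 83, 65, 48, 65, 83, 85, 86, 67, 48, 48, 67]  (not all equal)
t=17: [46, 49, 45, 30, 18, 30, 45, 49, 46, 32, 10, 10, 32]  (not all equal)
t=18: [100, 72, 98, 110, 97, 110, 98, 72, 100, 109, 80, 80, 109]  (not all equal)
t=19: [49, 49, 49, 48, 48, 48, 49, 49, 49, 48, 48, 48, 48]  (not all equal)
t=20: [2, 3, 2, 1, 1, 1, 2, 3, 2, 1, 1, 1, 1]  (not all equal)
t=21: [53, 54, 53, 51, 51, 51, 53, 54, 53, 51, 51, 51, 51]  (not all equal)
t=22: [10, 12, 10, 8, 7, 8, 10, 12, 10, 8, 7, 7, 8]  (not all equal)
t=23: [69, 71, 69, 65, 64, 65, 69, 71, 69, 65, 63, 63, 65]  (not all equal)
t=24: [42, 45, 42, 36, 34, 36, 42, 45, 42, 36, 32, 32, 36]  (not all equal)
t=25: [132, 137, 132, 123, 119, 123, 132, 137, 132, 122, 115, 115, 122]  (not all equal)
t=26: [48, 48, 48, 48, 48, 48, 48, 48, 48, 48, 48, 48, 48]  (all equal)

Answer: 26
Key observation: Synchronization is absorbing here: once all oscillators are equal they stay equal, and step 26 is the first all-equal step.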